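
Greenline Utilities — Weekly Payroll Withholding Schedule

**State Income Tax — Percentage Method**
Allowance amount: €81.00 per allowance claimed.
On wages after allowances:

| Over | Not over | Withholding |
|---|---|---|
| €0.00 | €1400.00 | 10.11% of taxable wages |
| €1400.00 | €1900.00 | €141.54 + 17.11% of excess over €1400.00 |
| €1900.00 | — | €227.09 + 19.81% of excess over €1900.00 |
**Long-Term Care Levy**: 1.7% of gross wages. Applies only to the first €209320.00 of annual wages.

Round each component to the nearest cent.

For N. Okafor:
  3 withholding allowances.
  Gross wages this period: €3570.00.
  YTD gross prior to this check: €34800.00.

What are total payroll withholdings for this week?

State Income Tax: taxable = €3570.00 − 3×€81.00 = €3327.00
  €227.09 + 19.81% × (€3327.00 − €1900.00) = €227.09 + 19.81% × €1427.00 = €509.78
Long-Term Care Levy: 1.7% × €3570.00 = €60.69
Total: €509.78 + €60.69 = €570.47

€570.47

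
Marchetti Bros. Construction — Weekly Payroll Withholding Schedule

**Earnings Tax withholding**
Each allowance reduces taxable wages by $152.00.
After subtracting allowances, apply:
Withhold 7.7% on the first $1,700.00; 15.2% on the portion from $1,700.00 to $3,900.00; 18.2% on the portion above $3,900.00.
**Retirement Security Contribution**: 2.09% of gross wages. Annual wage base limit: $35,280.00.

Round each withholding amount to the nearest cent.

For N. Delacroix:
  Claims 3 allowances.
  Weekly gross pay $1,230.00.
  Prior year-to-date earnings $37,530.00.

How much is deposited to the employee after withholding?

Earnings Tax: taxable = $1,230.00 − 3×$152.00 = $774.00
  7.7% × $774.00 = $59.60
Retirement Security Contribution: YTD $37,530.00 ≥ cap $35,280.00 → $0.00
Total withheld: $59.60 + $0.00 = $59.60
Net pay: $1,230.00 − $59.60 = $1,170.40

$1,170.40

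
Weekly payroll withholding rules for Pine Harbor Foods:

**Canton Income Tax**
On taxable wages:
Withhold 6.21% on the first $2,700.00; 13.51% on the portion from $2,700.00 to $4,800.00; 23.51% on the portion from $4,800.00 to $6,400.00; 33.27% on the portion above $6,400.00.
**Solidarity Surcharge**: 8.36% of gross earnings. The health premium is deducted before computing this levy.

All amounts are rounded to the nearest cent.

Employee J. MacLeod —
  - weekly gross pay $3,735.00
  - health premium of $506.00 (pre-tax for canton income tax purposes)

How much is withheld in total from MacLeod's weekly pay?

Canton Income Tax: taxable = $3,735.00 − $506.00 = $3,229.00
  $167.67 + 13.51% × ($3,229.00 − $2,700.00) = $167.67 + 13.51% × $529.00 = $239.14
Solidarity Surcharge: 8.36% × $3,229.00 = $269.94
Total: $239.14 + $269.94 = $509.08

$509.08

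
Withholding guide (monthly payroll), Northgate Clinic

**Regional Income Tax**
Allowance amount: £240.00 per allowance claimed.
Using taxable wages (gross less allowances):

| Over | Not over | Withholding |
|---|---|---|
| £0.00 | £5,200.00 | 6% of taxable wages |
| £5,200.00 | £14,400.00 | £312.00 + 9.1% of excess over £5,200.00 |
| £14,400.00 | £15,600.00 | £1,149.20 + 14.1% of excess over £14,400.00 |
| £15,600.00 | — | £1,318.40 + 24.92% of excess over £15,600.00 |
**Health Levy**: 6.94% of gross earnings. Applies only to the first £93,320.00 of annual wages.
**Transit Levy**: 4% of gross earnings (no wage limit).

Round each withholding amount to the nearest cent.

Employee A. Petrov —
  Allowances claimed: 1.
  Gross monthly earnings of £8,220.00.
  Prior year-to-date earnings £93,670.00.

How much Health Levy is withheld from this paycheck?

£0.00

Health Levy: YTD £93,670.00 ≥ cap £93,320.00 → £0.00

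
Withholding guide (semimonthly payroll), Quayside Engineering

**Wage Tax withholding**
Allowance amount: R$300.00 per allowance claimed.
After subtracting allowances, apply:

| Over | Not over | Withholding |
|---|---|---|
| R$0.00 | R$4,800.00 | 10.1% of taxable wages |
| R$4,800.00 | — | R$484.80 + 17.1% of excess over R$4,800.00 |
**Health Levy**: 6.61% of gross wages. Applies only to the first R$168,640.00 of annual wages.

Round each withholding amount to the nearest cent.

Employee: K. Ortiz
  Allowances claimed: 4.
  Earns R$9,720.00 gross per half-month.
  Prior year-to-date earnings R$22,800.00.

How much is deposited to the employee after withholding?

R$7,956.59

Wage Tax: taxable = R$9,720.00 − 4×R$300.00 = R$8,520.00
  R$484.80 + 17.1% × (R$8,520.00 − R$4,800.00) = R$484.80 + 17.1% × R$3,720.00 = R$1,120.92
Health Levy: 6.61% × R$9,720.00 = R$642.49
Total withheld: R$1,120.92 + R$642.49 = R$1,763.41
Net pay: R$9,720.00 − R$1,763.41 = R$7,956.59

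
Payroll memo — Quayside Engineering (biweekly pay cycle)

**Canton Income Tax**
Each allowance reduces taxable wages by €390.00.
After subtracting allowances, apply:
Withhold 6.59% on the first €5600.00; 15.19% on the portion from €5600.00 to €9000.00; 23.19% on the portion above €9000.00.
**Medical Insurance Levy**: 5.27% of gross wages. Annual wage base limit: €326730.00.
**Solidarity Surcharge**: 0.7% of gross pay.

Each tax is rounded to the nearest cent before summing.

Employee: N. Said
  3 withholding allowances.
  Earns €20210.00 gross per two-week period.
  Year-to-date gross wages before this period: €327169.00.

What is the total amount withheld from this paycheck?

€3355.25

Canton Income Tax: taxable = €20210.00 − 3×€390.00 = €19040.00
  €885.50 + 23.19% × (€19040.00 − €9000.00) = €885.50 + 23.19% × €10040.00 = €3213.78
Medical Insurance Levy: YTD €327169.00 ≥ cap €326730.00 → €0.00
Solidarity Surcharge: 0.7% × €20210.00 = €141.47
Total: €3213.78 + €0.00 + €141.47 = €3355.25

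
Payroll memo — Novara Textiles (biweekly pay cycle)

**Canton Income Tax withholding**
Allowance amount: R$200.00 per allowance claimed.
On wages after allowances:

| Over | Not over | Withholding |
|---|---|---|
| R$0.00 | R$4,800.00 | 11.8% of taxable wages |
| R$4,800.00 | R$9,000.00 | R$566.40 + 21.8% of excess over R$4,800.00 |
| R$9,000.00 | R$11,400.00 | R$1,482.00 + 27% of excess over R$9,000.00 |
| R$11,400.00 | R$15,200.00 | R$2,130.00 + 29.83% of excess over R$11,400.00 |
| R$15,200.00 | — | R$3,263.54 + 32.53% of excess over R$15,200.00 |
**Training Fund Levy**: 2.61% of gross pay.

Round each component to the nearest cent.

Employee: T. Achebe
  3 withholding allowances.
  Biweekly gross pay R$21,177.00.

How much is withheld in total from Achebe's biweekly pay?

R$5,565.40

Canton Income Tax: taxable = R$21,177.00 − 3×R$200.00 = R$20,577.00
  R$3,263.54 + 32.53% × (R$20,577.00 − R$15,200.00) = R$3,263.54 + 32.53% × R$5,377.00 = R$5,012.68
Training Fund Levy: 2.61% × R$21,177.00 = R$552.72
Total: R$5,012.68 + R$552.72 = R$5,565.40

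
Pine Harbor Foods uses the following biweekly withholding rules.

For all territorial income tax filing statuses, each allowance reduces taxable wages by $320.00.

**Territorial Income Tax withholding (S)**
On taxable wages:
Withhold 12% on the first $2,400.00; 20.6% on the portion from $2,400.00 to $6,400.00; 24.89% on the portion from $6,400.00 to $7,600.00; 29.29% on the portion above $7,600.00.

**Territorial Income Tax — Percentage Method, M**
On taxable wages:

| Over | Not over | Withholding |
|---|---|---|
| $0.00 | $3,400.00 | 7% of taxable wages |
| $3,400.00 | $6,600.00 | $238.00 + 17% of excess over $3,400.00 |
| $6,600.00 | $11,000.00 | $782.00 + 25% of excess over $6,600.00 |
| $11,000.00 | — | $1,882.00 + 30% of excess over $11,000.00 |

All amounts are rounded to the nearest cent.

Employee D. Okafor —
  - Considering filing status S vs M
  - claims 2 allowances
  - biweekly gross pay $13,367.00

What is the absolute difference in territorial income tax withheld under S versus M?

Territorial Income Tax (S): taxable = $13,367.00 − 2×$320.00 = $12,727.00
  $1,410.68 + 29.29% × ($12,727.00 − $7,600.00) = $1,410.68 + 29.29% × $5,127.00 = $2,912.38
Territorial Income Tax (M): taxable = $13,367.00 − 2×$320.00 = $12,727.00
  $1,882.00 + 30% × ($12,727.00 − $11,000.00) = $1,882.00 + 30% × $1,727.00 = $2,400.10
Difference: |$2,912.38 − $2,400.10| = $512.28 (higher under S)

$512.28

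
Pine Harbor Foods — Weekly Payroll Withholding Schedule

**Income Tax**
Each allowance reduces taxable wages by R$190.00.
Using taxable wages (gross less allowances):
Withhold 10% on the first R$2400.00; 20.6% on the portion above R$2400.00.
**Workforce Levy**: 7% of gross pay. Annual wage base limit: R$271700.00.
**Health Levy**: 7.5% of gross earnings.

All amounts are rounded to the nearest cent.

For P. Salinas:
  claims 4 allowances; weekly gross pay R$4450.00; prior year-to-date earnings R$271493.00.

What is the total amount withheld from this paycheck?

R$853.98

Income Tax: taxable = R$4450.00 − 4×R$190.00 = R$3690.00
  R$240.00 + 20.6% × (R$3690.00 − R$2400.00) = R$240.00 + 20.6% × R$1290.00 = R$505.74
Workforce Levy: cap R$271700.00 − YTD R$271493.00 = R$207.00 subject; 7% × R$207.00 = R$14.49
Health Levy: 7.5% × R$4450.00 = R$333.75
Total: R$505.74 + R$14.49 + R$333.75 = R$853.98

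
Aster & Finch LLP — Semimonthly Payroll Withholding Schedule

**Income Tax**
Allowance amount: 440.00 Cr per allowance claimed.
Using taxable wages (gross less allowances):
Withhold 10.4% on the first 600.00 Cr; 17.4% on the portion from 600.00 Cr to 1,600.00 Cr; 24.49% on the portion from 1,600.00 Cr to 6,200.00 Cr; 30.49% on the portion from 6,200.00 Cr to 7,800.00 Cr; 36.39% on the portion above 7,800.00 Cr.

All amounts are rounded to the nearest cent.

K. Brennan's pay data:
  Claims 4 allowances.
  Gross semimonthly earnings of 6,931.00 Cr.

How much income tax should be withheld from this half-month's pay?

1,110.94 Cr

Income Tax: taxable = 6,931.00 Cr − 4×440.00 Cr = 5,171.00 Cr
  236.40 Cr + 24.49% × (5,171.00 Cr − 1,600.00 Cr) = 236.40 Cr + 24.49% × 3,571.00 Cr = 1,110.94 Cr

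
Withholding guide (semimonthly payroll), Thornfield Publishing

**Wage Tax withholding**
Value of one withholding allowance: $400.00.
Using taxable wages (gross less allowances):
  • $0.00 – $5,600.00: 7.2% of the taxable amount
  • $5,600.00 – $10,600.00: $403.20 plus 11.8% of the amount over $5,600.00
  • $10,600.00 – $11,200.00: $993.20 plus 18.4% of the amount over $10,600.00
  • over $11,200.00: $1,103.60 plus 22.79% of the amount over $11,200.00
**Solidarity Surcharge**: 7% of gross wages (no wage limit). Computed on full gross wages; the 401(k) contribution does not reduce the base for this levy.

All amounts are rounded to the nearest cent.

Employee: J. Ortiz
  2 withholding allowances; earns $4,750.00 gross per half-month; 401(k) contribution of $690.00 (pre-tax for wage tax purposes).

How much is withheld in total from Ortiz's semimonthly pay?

$567.22

Wage Tax: taxable = $4,750.00 − $690.00 − 2×$400.00 = $3,260.00
  7.2% × $3,260.00 = $234.72
Solidarity Surcharge: 7% × $4,750.00 = $332.50
Total: $234.72 + $332.50 = $567.22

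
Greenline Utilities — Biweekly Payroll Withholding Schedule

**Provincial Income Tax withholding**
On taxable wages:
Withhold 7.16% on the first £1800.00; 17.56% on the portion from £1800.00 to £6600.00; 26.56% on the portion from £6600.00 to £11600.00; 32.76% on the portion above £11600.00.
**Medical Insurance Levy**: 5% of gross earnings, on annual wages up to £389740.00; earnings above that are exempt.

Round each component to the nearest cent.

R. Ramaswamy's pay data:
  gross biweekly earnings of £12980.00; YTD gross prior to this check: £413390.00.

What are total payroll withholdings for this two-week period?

£2751.85

Provincial Income Tax: taxable = £12980.00
  £2299.76 + 32.76% × (£12980.00 − £11600.00) = £2299.76 + 32.76% × £1380.00 = £2751.85
Medical Insurance Levy: YTD £413390.00 ≥ cap £389740.00 → £0.00
Total: £2751.85 + £0.00 = £2751.85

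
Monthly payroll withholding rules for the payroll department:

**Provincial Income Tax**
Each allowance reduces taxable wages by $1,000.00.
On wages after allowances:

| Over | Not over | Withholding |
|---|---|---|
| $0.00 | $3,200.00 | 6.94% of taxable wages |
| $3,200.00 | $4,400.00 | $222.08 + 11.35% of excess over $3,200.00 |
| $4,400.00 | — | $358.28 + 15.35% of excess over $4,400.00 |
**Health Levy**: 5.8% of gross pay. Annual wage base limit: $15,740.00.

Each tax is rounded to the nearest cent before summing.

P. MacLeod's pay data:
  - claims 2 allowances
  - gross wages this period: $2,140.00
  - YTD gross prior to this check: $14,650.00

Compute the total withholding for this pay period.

Provincial Income Tax: taxable = $2,140.00 − 2×$1,000.00 = $140.00
  6.94% × $140.00 = $9.72
Health Levy: cap $15,740.00 − YTD $14,650.00 = $1,090.00 subject; 5.8% × $1,090.00 = $63.22
Total: $9.72 + $63.22 = $72.94

$72.94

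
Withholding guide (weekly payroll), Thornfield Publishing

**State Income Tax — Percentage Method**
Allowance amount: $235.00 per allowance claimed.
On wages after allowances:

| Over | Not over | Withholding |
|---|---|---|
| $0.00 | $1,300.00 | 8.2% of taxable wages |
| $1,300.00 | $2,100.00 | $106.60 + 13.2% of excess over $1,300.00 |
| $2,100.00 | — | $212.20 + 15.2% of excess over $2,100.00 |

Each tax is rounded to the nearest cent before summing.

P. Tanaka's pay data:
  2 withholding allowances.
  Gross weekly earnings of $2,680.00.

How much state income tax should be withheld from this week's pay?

State Income Tax: taxable = $2,680.00 − 2×$235.00 = $2,210.00
  $212.20 + 15.2% × ($2,210.00 − $2,100.00) = $212.20 + 15.2% × $110.00 = $228.92

$228.92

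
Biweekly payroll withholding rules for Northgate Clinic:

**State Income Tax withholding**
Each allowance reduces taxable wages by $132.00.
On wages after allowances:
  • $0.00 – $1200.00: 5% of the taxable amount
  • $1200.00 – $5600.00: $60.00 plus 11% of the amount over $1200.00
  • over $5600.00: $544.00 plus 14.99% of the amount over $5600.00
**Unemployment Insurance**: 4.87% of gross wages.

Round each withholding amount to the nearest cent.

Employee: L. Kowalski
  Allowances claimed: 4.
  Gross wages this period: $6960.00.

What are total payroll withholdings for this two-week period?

$1007.67

State Income Tax: taxable = $6960.00 − 4×$132.00 = $6432.00
  $544.00 + 14.99% × ($6432.00 − $5600.00) = $544.00 + 14.99% × $832.00 = $668.72
Unemployment Insurance: 4.87% × $6960.00 = $338.95
Total: $668.72 + $338.95 = $1007.67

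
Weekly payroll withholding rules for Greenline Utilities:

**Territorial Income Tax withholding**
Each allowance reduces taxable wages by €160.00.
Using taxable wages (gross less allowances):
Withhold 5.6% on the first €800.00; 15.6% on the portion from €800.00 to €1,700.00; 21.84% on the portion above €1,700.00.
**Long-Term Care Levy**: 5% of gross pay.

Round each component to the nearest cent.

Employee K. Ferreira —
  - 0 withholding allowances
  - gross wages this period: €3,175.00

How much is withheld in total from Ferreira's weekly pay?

€666.09

Territorial Income Tax: taxable = €3,175.00
  €185.20 + 21.84% × (€3,175.00 − €1,700.00) = €185.20 + 21.84% × €1,475.00 = €507.34
Long-Term Care Levy: 5% × €3,175.00 = €158.75
Total: €507.34 + €158.75 = €666.09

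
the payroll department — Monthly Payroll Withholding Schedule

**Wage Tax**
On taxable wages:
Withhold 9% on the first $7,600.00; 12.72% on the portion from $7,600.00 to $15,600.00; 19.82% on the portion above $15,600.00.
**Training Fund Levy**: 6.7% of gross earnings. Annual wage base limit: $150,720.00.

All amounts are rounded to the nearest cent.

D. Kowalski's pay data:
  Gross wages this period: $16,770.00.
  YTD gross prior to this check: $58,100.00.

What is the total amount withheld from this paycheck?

Wage Tax: taxable = $16,770.00
  $1,701.60 + 19.82% × ($16,770.00 − $15,600.00) = $1,701.60 + 19.82% × $1,170.00 = $1,933.49
Training Fund Levy: 6.7% × $16,770.00 = $1,123.59
Total: $1,933.49 + $1,123.59 = $3,057.08

$3,057.08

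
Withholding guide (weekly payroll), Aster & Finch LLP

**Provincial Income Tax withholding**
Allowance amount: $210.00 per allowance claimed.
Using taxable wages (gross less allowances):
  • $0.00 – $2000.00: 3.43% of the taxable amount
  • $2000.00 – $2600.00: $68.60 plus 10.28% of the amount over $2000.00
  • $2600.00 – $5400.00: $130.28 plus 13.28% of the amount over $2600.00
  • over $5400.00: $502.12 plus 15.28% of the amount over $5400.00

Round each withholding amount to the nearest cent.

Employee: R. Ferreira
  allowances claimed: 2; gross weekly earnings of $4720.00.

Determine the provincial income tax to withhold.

Provincial Income Tax: taxable = $4720.00 − 2×$210.00 = $4300.00
  $130.28 + 13.28% × ($4300.00 − $2600.00) = $130.28 + 13.28% × $1700.00 = $356.04

$356.04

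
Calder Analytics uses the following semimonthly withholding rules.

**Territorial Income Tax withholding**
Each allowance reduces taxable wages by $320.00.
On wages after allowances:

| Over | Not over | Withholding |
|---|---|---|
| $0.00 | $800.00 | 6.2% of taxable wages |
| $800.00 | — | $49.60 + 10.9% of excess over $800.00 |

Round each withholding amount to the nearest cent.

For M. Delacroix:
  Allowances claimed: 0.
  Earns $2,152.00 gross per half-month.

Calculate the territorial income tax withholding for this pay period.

$196.97

Territorial Income Tax: taxable = $2,152.00
  $49.60 + 10.9% × ($2,152.00 − $800.00) = $49.60 + 10.9% × $1,352.00 = $196.97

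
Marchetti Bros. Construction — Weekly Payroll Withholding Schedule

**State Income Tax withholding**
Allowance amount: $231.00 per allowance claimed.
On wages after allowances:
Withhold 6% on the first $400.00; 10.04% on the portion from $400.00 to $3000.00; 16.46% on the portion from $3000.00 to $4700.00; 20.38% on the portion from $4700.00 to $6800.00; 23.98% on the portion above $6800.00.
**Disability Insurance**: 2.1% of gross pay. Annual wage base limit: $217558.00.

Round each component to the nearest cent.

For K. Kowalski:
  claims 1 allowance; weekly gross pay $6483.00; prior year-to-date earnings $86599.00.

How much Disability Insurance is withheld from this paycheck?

$136.14

Disability Insurance: 2.1% × $6483.00 = $136.14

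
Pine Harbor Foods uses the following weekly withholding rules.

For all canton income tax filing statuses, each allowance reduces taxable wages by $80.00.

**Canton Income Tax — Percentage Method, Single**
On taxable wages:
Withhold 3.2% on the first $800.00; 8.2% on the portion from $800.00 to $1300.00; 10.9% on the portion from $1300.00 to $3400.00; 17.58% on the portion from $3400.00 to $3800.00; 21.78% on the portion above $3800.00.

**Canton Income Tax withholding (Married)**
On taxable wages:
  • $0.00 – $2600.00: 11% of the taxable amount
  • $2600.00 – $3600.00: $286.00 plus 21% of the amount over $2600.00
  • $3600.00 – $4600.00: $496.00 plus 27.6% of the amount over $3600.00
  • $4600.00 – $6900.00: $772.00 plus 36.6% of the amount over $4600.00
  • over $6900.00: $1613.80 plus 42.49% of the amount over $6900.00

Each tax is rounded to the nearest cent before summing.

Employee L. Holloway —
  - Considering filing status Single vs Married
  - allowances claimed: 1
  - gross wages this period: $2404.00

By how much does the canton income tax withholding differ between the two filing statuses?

$77.42

Canton Income Tax (Single): taxable = $2404.00 − 1×$80.00 = $2324.00
  $66.60 + 10.9% × ($2324.00 − $1300.00) = $66.60 + 10.9% × $1024.00 = $178.22
Canton Income Tax (Married): taxable = $2404.00 − 1×$80.00 = $2324.00
  11% × $2324.00 = $255.64
Difference: |$178.22 − $255.64| = $77.42 (higher under Married)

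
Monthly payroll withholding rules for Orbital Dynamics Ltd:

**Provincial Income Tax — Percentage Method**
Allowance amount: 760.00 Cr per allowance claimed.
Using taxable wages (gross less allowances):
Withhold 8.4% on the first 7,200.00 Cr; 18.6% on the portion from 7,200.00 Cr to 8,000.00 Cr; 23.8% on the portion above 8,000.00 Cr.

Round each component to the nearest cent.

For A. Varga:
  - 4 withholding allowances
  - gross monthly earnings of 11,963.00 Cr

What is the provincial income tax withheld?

973.27 Cr

Provincial Income Tax: taxable = 11,963.00 Cr − 4×760.00 Cr = 8,923.00 Cr
  753.60 Cr + 23.8% × (8,923.00 Cr − 8,000.00 Cr) = 753.60 Cr + 23.8% × 923.00 Cr = 973.27 Cr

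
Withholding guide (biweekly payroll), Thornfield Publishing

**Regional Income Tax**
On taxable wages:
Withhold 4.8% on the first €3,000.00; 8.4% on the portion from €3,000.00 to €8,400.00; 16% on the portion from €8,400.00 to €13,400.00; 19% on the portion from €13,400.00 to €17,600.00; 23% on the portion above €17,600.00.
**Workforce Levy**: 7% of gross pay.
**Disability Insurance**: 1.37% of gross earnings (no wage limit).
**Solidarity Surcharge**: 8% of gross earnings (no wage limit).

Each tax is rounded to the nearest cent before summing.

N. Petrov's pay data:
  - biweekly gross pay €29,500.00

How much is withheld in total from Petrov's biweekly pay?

€9,761.75

Regional Income Tax: taxable = €29,500.00
  €2,195.60 + 23% × (€29,500.00 − €17,600.00) = €2,195.60 + 23% × €11,900.00 = €4,932.60
Workforce Levy: 7% × €29,500.00 = €2,065.00
Disability Insurance: 1.37% × €29,500.00 = €404.15
Solidarity Surcharge: 8% × €29,500.00 = €2,360.00
Total: €4,932.60 + €2,065.00 + €404.15 + €2,360.00 = €9,761.75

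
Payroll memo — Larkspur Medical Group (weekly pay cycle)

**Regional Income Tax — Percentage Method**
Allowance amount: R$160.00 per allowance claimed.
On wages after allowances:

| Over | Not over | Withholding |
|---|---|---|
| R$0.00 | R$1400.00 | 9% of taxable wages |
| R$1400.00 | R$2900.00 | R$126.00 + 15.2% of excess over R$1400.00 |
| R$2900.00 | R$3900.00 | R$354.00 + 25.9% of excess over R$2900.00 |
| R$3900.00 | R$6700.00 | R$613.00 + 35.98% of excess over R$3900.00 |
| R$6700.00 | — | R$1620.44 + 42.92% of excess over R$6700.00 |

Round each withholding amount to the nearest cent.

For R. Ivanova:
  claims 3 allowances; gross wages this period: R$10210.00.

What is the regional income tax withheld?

Regional Income Tax: taxable = R$10210.00 − 3×R$160.00 = R$9730.00
  R$1620.44 + 42.92% × (R$9730.00 − R$6700.00) = R$1620.44 + 42.92% × R$3030.00 = R$2920.92

R$2920.92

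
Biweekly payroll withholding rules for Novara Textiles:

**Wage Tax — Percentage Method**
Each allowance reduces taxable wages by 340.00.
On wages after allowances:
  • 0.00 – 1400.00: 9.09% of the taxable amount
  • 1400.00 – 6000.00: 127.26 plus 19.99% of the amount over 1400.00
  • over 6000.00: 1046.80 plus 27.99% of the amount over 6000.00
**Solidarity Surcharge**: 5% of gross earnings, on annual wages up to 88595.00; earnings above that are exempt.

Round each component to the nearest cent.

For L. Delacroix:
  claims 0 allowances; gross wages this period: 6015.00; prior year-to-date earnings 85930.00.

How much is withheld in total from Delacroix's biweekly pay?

Wage Tax: taxable = 6015.00
  1046.80 + 27.99% × (6015.00 − 6000.00) = 1046.80 + 27.99% × 15.00 = 1051.00
Solidarity Surcharge: cap 88595.00 − YTD 85930.00 = 2665.00 subject; 5% × 2665.00 = 133.25
Total: 1051.00 + 133.25 = 1184.25

1184.25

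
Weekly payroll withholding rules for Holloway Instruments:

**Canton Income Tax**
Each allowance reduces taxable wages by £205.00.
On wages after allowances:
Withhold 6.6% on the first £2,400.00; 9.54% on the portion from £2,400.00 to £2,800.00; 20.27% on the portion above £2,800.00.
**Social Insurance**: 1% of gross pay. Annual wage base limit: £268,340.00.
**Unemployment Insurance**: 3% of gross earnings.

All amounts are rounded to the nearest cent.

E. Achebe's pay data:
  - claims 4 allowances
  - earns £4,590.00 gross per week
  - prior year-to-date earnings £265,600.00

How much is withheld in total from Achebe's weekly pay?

£558.28

Canton Income Tax: taxable = £4,590.00 − 4×£205.00 = £3,770.00
  £196.56 + 20.27% × (£3,770.00 − £2,800.00) = £196.56 + 20.27% × £970.00 = £393.18
Social Insurance: cap £268,340.00 − YTD £265,600.00 = £2,740.00 subject; 1% × £2,740.00 = £27.40
Unemployment Insurance: 3% × £4,590.00 = £137.70
Total: £393.18 + £27.40 + £137.70 = £558.28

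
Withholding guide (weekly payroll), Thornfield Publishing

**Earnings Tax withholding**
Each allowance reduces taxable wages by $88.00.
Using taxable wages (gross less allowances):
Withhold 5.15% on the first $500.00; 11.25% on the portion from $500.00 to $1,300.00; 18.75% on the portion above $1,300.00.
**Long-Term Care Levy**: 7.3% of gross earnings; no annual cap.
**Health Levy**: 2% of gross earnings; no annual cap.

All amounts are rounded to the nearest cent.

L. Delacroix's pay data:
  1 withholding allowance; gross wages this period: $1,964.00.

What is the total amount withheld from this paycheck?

Earnings Tax: taxable = $1,964.00 − 1×$88.00 = $1,876.00
  $115.75 + 18.75% × ($1,876.00 − $1,300.00) = $115.75 + 18.75% × $576.00 = $223.75
Long-Term Care Levy: 7.3% × $1,964.00 = $143.37
Health Levy: 2% × $1,964.00 = $39.28
Total: $223.75 + $143.37 + $39.28 = $406.40

$406.40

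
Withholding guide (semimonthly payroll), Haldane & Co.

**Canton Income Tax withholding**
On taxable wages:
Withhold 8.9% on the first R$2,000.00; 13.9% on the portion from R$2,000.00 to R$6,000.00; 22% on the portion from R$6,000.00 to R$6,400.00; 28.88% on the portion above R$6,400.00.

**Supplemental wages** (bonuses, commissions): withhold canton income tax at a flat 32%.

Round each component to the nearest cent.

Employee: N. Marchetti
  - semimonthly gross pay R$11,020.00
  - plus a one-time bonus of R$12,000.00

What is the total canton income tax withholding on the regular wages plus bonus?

Canton Income Tax: taxable = R$11,020.00
  R$822.00 + 28.88% × (R$11,020.00 − R$6,400.00) = R$822.00 + 28.88% × R$4,620.00 = R$2,156.26
Supplemental (32% flat on bonus): 32% × R$12,000.00 = R$3,840.00
Total canton income tax: R$2,156.26 + R$3,840.00 = R$5,996.26

R$5,996.26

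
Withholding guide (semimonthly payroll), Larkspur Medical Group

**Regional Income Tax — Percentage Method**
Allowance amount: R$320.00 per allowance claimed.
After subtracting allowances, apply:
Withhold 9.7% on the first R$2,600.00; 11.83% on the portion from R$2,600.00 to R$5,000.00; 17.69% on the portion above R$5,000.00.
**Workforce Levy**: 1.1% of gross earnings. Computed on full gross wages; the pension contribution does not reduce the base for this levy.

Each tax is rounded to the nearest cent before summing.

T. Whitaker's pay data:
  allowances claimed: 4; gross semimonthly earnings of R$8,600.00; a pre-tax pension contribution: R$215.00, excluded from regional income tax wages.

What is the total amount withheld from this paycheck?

Regional Income Tax: taxable = R$8,600.00 − R$215.00 − 4×R$320.00 = R$7,105.00
  R$536.12 + 17.69% × (R$7,105.00 − R$5,000.00) = R$536.12 + 17.69% × R$2,105.00 = R$908.49
Workforce Levy: 1.1% × R$8,600.00 = R$94.60
Total: R$908.49 + R$94.60 = R$1,003.09

R$1,003.09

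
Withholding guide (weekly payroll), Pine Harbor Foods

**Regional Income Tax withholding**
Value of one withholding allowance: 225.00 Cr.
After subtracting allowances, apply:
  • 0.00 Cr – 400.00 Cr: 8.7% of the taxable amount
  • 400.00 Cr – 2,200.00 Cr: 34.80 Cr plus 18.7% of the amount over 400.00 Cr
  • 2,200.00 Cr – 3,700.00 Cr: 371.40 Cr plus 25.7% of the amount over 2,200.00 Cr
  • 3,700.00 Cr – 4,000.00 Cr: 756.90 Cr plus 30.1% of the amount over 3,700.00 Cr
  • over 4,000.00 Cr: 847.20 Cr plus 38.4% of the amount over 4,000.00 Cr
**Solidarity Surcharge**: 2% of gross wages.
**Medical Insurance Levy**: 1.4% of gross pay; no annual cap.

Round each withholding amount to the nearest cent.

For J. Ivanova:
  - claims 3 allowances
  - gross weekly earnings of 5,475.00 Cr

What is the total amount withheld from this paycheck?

1,340.55 Cr

Regional Income Tax: taxable = 5,475.00 Cr − 3×225.00 Cr = 4,800.00 Cr
  847.20 Cr + 38.4% × (4,800.00 Cr − 4,000.00 Cr) = 847.20 Cr + 38.4% × 800.00 Cr = 1,154.40 Cr
Solidarity Surcharge: 2% × 5,475.00 Cr = 109.50 Cr
Medical Insurance Levy: 1.4% × 5,475.00 Cr = 76.65 Cr
Total: 1,154.40 Cr + 109.50 Cr + 76.65 Cr = 1,340.55 Cr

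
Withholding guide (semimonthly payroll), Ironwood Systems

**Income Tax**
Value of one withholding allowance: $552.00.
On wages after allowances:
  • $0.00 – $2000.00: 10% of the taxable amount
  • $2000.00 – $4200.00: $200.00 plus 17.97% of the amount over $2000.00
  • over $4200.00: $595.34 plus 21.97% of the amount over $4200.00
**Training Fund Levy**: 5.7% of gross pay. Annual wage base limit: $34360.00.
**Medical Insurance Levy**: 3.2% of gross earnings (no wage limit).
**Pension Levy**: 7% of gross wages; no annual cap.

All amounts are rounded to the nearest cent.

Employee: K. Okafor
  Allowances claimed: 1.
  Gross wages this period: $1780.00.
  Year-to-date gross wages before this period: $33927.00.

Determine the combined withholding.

Income Tax: taxable = $1780.00 − 1×$552.00 = $1228.00
  10% × $1228.00 = $122.80
Training Fund Levy: cap $34360.00 − YTD $33927.00 = $433.00 subject; 5.7% × $433.00 = $24.68
Medical Insurance Levy: 3.2% × $1780.00 = $56.96
Pension Levy: 7% × $1780.00 = $124.60
Total: $122.80 + $24.68 + $56.96 + $124.60 = $329.04

$329.04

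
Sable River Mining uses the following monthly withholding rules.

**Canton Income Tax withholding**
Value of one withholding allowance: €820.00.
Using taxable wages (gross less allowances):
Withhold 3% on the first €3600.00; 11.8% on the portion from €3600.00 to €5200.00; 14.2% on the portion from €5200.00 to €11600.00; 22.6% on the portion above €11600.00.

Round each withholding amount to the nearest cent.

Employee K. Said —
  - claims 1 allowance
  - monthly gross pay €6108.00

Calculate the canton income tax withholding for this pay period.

Canton Income Tax: taxable = €6108.00 − 1×€820.00 = €5288.00
  €296.80 + 14.2% × (€5288.00 − €5200.00) = €296.80 + 14.2% × €88.00 = €309.30

€309.30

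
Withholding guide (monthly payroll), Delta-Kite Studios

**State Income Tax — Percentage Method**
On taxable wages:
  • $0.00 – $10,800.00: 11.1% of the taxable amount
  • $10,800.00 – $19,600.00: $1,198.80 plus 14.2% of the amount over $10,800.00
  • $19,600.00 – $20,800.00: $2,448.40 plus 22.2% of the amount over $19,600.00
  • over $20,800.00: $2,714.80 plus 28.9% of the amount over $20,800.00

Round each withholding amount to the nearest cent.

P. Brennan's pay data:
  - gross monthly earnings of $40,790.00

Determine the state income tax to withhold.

$8,491.91

State Income Tax: taxable = $40,790.00
  $2,714.80 + 28.9% × ($40,790.00 − $20,800.00) = $2,714.80 + 28.9% × $19,990.00 = $8,491.91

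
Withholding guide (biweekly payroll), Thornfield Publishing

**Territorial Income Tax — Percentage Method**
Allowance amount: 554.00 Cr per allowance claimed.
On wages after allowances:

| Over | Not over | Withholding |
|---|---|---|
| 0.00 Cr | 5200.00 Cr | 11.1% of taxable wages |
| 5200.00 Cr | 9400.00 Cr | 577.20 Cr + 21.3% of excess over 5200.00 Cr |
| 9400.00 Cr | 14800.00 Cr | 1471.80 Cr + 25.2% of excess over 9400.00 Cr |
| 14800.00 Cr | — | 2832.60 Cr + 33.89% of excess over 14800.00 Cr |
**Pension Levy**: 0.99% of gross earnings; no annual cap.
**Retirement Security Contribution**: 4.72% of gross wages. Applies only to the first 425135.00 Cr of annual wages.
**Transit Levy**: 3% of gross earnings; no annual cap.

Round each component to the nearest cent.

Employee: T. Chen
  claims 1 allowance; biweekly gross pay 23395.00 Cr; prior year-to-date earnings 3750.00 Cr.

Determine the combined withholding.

7595.39 Cr

Territorial Income Tax: taxable = 23395.00 Cr − 1×554.00 Cr = 22841.00 Cr
  2832.60 Cr + 33.89% × (22841.00 Cr − 14800.00 Cr) = 2832.60 Cr + 33.89% × 8041.00 Cr = 5557.69 Cr
Pension Levy: 0.99% × 23395.00 Cr = 231.61 Cr
Retirement Security Contribution: 4.72% × 23395.00 Cr = 1104.24 Cr
Transit Levy: 3% × 23395.00 Cr = 701.85 Cr
Total: 5557.69 Cr + 231.61 Cr + 1104.24 Cr + 701.85 Cr = 7595.39 Cr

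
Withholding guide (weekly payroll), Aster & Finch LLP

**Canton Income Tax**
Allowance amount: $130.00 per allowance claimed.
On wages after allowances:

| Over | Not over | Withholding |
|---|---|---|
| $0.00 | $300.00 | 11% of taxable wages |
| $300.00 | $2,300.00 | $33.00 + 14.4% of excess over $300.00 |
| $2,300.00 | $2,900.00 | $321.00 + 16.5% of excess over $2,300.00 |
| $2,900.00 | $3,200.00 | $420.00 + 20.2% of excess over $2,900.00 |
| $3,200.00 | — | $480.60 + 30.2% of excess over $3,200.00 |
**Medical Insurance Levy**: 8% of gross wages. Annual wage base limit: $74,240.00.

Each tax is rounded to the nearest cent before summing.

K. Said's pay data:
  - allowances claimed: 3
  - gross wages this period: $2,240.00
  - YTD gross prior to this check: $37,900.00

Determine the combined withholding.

$435.40

Canton Income Tax: taxable = $2,240.00 − 3×$130.00 = $1,850.00
  $33.00 + 14.4% × ($1,850.00 − $300.00) = $33.00 + 14.4% × $1,550.00 = $256.20
Medical Insurance Levy: 8% × $2,240.00 = $179.20
Total: $256.20 + $179.20 = $435.40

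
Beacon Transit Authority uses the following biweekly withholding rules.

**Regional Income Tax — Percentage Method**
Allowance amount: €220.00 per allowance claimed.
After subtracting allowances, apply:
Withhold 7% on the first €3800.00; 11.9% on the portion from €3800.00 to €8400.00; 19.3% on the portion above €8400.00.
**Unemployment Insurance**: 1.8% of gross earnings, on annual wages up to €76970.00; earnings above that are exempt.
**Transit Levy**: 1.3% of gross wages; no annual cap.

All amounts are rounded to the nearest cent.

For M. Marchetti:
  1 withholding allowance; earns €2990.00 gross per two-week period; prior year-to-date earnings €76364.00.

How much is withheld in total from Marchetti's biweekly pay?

€243.68

Regional Income Tax: taxable = €2990.00 − 1×€220.00 = €2770.00
  7% × €2770.00 = €193.90
Unemployment Insurance: cap €76970.00 − YTD €76364.00 = €606.00 subject; 1.8% × €606.00 = €10.91
Transit Levy: 1.3% × €2990.00 = €38.87
Total: €193.90 + €10.91 + €38.87 = €243.68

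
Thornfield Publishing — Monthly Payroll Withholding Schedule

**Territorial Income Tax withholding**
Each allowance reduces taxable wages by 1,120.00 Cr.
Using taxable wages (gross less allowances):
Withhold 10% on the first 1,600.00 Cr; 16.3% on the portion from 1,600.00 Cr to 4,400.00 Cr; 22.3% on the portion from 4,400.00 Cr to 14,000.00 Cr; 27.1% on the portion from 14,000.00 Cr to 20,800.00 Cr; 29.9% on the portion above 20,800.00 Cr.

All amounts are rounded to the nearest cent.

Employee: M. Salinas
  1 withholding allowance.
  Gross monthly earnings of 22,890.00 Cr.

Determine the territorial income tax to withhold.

Territorial Income Tax: taxable = 22,890.00 Cr − 1×1,120.00 Cr = 21,770.00 Cr
  4,600.00 Cr + 29.9% × (21,770.00 Cr − 20,800.00 Cr) = 4,600.00 Cr + 29.9% × 970.00 Cr = 4,890.03 Cr

4,890.03 Cr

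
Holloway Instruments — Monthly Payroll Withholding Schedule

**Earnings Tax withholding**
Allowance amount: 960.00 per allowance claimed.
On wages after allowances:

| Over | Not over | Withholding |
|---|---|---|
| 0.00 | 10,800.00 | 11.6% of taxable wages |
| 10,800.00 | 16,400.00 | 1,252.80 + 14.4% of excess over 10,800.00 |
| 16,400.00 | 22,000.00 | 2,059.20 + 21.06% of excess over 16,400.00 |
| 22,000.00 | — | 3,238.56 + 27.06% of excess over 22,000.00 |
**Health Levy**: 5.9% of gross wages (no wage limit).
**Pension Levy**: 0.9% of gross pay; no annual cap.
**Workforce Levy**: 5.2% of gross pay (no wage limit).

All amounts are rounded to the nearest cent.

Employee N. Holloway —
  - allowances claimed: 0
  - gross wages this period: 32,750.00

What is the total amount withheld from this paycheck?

Earnings Tax: taxable = 32,750.00
  3,238.56 + 27.06% × (32,750.00 − 22,000.00) = 3,238.56 + 27.06% × 10,750.00 = 6,147.51
Health Levy: 5.9% × 32,750.00 = 1,932.25
Pension Levy: 0.9% × 32,750.00 = 294.75
Workforce Levy: 5.2% × 32,750.00 = 1,703.00
Total: 6,147.51 + 1,932.25 + 294.75 + 1,703.00 = 10,077.51

10,077.51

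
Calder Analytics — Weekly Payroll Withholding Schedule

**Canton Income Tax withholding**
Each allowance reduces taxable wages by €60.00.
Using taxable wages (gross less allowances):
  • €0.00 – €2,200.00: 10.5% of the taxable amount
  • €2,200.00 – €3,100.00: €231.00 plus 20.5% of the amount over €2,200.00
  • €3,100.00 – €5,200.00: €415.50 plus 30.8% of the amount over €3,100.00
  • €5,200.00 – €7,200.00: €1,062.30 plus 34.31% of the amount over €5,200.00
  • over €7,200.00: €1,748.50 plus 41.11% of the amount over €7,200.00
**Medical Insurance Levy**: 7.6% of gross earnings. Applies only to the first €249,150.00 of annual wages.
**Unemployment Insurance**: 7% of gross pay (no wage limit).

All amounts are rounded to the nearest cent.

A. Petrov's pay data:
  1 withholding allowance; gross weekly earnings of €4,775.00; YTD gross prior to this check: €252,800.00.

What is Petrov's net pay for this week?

€3,527.83

Canton Income Tax: taxable = €4,775.00 − 1×€60.00 = €4,715.00
  €415.50 + 30.8% × (€4,715.00 − €3,100.00) = €415.50 + 30.8% × €1,615.00 = €912.92
Medical Insurance Levy: YTD €252,800.00 ≥ cap €249,150.00 → €0.00
Unemployment Insurance: 7% × €4,775.00 = €334.25
Total withheld: €912.92 + €0.00 + €334.25 = €1,247.17
Net pay: €4,775.00 − €1,247.17 = €3,527.83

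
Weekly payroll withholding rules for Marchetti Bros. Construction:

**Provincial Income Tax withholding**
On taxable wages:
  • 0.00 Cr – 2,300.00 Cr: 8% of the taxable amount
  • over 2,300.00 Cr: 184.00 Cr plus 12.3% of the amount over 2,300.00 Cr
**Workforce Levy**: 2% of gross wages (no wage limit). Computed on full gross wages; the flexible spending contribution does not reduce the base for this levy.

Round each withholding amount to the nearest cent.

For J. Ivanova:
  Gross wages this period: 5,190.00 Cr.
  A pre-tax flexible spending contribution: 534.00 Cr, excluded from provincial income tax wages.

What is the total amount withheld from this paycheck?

577.59 Cr

Provincial Income Tax: taxable = 5,190.00 Cr − 534.00 Cr = 4,656.00 Cr
  184.00 Cr + 12.3% × (4,656.00 Cr − 2,300.00 Cr) = 184.00 Cr + 12.3% × 2,356.00 Cr = 473.79 Cr
Workforce Levy: 2% × 5,190.00 Cr = 103.80 Cr
Total: 473.79 Cr + 103.80 Cr = 577.59 Cr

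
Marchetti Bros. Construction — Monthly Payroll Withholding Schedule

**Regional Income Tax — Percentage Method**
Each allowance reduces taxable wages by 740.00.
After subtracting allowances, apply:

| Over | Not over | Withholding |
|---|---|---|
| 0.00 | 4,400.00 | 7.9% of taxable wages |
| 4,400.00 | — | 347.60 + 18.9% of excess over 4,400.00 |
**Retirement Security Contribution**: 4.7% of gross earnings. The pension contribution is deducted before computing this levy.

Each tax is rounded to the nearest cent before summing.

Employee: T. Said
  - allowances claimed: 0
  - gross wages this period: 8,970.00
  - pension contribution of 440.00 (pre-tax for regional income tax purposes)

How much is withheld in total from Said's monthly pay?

Regional Income Tax: taxable = 8,970.00 − 440.00 = 8,530.00
  347.60 + 18.9% × (8,530.00 − 4,400.00) = 347.60 + 18.9% × 4,130.00 = 1,128.17
Retirement Security Contribution: 4.7% × 8,530.00 = 400.91
Total: 1,128.17 + 400.91 = 1,529.08

1,529.08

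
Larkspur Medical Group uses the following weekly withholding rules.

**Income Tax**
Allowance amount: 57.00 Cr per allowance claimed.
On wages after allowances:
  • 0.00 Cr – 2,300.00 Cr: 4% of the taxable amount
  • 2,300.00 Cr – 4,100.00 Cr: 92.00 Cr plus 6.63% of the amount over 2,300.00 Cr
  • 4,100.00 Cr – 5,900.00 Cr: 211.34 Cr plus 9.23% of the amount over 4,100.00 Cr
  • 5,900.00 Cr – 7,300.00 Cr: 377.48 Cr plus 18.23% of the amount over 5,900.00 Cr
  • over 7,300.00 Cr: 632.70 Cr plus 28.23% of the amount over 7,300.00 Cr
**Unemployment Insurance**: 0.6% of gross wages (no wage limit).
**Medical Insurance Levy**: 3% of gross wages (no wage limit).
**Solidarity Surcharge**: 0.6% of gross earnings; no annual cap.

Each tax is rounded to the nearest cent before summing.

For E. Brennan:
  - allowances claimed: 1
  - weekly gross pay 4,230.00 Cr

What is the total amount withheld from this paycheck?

395.74 Cr

Income Tax: taxable = 4,230.00 Cr − 1×57.00 Cr = 4,173.00 Cr
  211.34 Cr + 9.23% × (4,173.00 Cr − 4,100.00 Cr) = 211.34 Cr + 9.23% × 73.00 Cr = 218.08 Cr
Unemployment Insurance: 0.6% × 4,230.00 Cr = 25.38 Cr
Medical Insurance Levy: 3% × 4,230.00 Cr = 126.90 Cr
Solidarity Surcharge: 0.6% × 4,230.00 Cr = 25.38 Cr
Total: 218.08 Cr + 25.38 Cr + 126.90 Cr + 25.38 Cr = 395.74 Cr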